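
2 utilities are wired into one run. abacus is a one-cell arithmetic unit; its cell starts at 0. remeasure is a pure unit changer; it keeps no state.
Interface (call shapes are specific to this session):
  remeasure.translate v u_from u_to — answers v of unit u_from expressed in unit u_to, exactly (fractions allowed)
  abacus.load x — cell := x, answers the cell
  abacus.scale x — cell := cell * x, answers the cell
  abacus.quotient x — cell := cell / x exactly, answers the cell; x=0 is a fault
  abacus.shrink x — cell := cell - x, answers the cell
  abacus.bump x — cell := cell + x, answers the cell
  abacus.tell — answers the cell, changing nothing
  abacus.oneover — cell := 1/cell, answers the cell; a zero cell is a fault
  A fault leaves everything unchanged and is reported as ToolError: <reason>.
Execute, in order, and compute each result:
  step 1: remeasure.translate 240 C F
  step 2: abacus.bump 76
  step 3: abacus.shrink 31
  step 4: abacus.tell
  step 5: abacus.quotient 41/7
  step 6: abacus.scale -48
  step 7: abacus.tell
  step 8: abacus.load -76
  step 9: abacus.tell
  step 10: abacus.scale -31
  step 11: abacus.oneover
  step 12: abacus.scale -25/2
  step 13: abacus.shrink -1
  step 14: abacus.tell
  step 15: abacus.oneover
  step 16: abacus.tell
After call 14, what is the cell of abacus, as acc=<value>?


I run translate on v=240, u_from=C, u_to=F, — result: 464.
Calling bump on x=76, yielding 76.
Next I call shrink on x=31, — result: 45.
Using tell(), and observe 45.
I try quotient on x=41/7, yielding 315/41.
Then scale on x=-48, giving -15120/41.
I invoke tell, yielding -15120/41.
Using load on x=-76, and see -76.
Next I call tell, giving -76.
Next I call scale on x=-31, and observe 2356.
I use oneover, and observe 1/2356.
I use scale on x=-25/2, yielding -25/4712.
I call shrink on x=-1, and get 4687/4712.
I call tell(), → 4687/4712.
I run oneover, yielding 4712/4687.
Calling tell(): 4712/4687.

Answer: acc=4687/4712


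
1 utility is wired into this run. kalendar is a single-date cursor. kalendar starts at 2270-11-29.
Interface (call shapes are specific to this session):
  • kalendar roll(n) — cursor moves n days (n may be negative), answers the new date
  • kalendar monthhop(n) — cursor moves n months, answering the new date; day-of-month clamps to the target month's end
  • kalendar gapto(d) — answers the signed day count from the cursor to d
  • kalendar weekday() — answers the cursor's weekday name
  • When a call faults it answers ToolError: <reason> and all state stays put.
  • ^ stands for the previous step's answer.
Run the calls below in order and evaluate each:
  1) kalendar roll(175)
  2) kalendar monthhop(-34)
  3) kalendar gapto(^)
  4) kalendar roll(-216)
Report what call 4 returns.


Answer: 2267-12-20

Derivation:
==> kalendar roll(n→175)
<== 2271-05-23
==> kalendar monthhop(n→-34)
<== 2268-07-23
==> kalendar gapto(d→^)
<== 0
==> kalendar roll(n→-216)
<== 2267-12-20


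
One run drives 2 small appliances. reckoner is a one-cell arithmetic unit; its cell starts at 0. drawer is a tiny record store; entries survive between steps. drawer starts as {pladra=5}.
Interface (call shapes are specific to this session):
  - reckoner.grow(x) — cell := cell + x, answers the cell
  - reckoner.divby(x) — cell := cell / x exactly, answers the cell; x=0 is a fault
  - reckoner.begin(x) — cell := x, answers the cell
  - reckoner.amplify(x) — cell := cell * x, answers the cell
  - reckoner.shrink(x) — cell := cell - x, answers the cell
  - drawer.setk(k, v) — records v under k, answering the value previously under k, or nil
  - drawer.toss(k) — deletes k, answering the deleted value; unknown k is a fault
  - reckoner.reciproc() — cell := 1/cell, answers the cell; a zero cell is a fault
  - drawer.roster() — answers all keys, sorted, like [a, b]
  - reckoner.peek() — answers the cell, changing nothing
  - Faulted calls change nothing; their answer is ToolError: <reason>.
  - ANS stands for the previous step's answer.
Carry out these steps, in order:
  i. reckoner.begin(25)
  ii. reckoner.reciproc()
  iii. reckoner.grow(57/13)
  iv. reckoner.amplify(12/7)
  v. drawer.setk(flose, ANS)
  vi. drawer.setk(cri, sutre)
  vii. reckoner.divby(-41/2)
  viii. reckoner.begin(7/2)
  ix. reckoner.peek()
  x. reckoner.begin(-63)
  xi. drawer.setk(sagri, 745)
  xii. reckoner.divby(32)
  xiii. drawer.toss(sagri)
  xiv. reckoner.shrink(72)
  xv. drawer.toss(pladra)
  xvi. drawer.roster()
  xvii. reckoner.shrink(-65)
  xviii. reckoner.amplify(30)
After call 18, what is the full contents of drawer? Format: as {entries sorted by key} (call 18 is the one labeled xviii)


[in] reckoner.begin x=25
= 25
[in] reckoner.reciproc
= 1/25
[in] reckoner.grow x=57/13
= 1438/325
[in] reckoner.amplify x=12/7
= 17256/2275
[in] drawer.setk k=flose v=ANS
= nil
[in] drawer.setk k=cri v=sutre
= nil
[in] reckoner.divby x=-41/2
= -34512/93275
[in] reckoner.begin x=7/2
= 7/2
[in] reckoner.peek
= 7/2
[in] reckoner.begin x=-63
= -63
[in] drawer.setk k=sagri v=745
= nil
[in] reckoner.divby x=32
= -63/32
[in] drawer.toss k=sagri
= 745
[in] reckoner.shrink x=72
= -2367/32
[in] drawer.toss k=pladra
= 5
[in] drawer.roster
= [cri, flose]
[in] reckoner.shrink x=-65
= -287/32
[in] reckoner.amplify x=30
= -4305/16

Answer: {cri=sutre, flose=17256/2275}


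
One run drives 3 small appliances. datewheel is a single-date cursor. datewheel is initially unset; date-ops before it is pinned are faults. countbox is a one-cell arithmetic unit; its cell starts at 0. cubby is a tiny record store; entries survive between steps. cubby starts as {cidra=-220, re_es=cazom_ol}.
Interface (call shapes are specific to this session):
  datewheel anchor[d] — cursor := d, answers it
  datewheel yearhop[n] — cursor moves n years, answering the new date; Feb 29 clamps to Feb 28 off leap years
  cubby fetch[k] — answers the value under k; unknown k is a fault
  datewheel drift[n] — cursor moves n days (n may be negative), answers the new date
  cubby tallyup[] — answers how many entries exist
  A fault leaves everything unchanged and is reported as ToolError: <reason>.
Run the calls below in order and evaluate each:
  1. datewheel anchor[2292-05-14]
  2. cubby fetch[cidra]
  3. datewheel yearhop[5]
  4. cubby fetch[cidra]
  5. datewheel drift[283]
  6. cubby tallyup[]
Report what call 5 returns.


==> datewheel anchor(d='2292-05-14')
<== 2292-05-14
==> cubby fetch(k='cidra')
<== -220
==> datewheel yearhop(n='5')
<== 2297-05-14
==> cubby fetch(k='cidra')
<== -220
==> datewheel drift(n='283')
<== 2298-02-21
==> cubby tallyup()
<== 2

Answer: 2298-02-21


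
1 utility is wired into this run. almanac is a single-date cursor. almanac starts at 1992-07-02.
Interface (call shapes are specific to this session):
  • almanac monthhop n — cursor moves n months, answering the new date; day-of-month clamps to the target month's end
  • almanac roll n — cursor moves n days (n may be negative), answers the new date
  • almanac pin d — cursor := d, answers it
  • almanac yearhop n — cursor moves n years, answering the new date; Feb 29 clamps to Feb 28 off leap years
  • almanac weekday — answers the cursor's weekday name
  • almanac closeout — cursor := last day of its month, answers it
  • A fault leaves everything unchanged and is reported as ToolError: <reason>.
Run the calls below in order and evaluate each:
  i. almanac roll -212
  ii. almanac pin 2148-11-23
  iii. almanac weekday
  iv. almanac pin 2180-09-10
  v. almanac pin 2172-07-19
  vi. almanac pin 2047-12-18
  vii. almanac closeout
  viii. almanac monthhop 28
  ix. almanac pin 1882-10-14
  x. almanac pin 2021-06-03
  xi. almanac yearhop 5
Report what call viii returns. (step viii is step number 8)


Answer: 2050-04-30

Derivation:
I use almanac roll with n→-212, giving 1991-12-03.
Invoking almanac pin with d→2148-11-23, — result: 2148-11-23.
I invoke almanac weekday(), and see Saturday.
I run almanac pin with d→2180-09-10, which returns 2180-09-10.
I try almanac pin with d→2172-07-19, which returns 2172-07-19.
Now I run almanac pin with d→2047-12-18, → 2047-12-18.
I use almanac closeout, and see 2047-12-31.
I use almanac monthhop with n→28, which returns 2050-04-30.
I call almanac pin with d→1882-10-14, which returns 1882-10-14.
Then almanac pin with d→2021-06-03, and see 2021-06-03.
I try almanac yearhop with n→5, and see 2026-06-03.


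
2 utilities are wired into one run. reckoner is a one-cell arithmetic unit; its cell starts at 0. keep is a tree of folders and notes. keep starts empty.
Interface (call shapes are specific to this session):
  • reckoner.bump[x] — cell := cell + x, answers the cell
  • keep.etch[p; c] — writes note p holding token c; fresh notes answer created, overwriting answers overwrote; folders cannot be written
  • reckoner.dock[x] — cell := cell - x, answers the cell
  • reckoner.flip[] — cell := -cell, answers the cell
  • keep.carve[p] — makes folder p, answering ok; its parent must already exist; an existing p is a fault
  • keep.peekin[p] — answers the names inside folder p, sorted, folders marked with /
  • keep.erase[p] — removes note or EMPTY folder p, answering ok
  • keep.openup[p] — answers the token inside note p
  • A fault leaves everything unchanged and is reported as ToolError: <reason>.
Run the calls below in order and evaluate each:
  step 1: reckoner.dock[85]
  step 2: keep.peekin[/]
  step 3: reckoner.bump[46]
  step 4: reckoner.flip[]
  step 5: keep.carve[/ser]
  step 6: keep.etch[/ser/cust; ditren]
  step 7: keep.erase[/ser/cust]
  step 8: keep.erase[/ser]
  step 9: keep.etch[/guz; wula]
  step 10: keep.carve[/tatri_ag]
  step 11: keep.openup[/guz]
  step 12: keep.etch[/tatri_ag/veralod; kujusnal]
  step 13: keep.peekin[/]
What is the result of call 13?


→ reckoner.dock(85)
← -85
→ keep.peekin(/)
← []
→ reckoner.bump(46)
← -39
→ reckoner.flip()
← 39
→ keep.carve(/ser)
← ok
→ keep.etch(/ser/cust, ditren)
← created
→ keep.erase(/ser/cust)
← ok
→ keep.erase(/ser)
← ok
→ keep.etch(/guz, wula)
← created
→ keep.carve(/tatri_ag)
← ok
→ keep.openup(/guz)
← wula
→ keep.etch(/tatri_ag/veralod, kujusnal)
← created
→ keep.peekin(/)
← [guz, tatri_ag/]

Answer: [guz, tatri_ag/]


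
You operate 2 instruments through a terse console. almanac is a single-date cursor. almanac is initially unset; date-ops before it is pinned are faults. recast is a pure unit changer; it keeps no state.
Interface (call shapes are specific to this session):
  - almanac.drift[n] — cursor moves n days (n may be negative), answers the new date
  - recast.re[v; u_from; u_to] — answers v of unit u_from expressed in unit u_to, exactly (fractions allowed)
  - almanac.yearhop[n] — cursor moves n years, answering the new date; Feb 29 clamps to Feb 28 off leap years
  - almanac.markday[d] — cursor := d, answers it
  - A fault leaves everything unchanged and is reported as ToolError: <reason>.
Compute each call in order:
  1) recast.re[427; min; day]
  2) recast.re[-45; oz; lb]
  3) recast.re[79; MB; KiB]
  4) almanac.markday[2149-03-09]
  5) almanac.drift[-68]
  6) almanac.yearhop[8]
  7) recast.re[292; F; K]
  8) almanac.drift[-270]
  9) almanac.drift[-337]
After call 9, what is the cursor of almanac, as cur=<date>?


I call recast.re(v→427, u_from→min, u_to→day), and see 427/1440.
Now I run recast.re(v→-45, u_from→oz, u_to→lb), yielding -45/16.
I run recast.re(v→79, u_from→MB, u_to→KiB), yielding 1234375/16.
Then almanac.markday(d→2149-03-09), yielding 2149-03-09.
Now I run almanac.drift(n→-68), → 2148-12-31.
I try almanac.yearhop(n→8), and see 2156-12-31.
I invoke recast.re(v→292, u_from→F, u_to→K), and observe 75167/180.
I invoke almanac.drift(n→-270), which returns 2156-04-05.
I invoke almanac.drift(n→-337), — result: 2155-05-04.

Answer: cur=2155-05-04


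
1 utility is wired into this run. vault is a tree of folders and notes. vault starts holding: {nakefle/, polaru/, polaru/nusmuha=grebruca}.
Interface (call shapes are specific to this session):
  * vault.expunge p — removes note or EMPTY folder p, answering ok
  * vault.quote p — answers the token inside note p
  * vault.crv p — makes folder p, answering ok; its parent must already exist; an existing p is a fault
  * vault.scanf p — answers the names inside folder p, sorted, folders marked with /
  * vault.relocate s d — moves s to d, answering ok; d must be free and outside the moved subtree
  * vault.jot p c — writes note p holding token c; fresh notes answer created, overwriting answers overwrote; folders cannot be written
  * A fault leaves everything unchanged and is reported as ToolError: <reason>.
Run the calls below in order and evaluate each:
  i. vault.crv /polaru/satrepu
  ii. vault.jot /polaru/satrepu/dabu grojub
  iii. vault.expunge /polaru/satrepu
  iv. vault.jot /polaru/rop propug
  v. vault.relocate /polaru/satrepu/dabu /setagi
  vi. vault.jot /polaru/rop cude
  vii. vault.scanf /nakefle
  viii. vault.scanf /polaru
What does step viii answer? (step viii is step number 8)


Answer: [nusmuha, rop, satrepu/]

Derivation:
-- 1. vault.crv(p='/polaru/satrepu') => ok
-- 2. vault.jot(p='/polaru/satrepu/dabu', c='grojub') => created
-- 3. vault.expunge(p='/polaru/satrepu') => ToolError: not empty
-- 4. vault.jot(p='/polaru/rop', c='propug') => created
-- 5. vault.relocate(s='/polaru/satrepu/dabu', d='/setagi') => ok
-- 6. vault.jot(p='/polaru/rop', c='cude') => overwrote
-- 7. vault.scanf(p='/nakefle') => []
-- 8. vault.scanf(p='/polaru') => [nusmuha, rop, satrepu/]


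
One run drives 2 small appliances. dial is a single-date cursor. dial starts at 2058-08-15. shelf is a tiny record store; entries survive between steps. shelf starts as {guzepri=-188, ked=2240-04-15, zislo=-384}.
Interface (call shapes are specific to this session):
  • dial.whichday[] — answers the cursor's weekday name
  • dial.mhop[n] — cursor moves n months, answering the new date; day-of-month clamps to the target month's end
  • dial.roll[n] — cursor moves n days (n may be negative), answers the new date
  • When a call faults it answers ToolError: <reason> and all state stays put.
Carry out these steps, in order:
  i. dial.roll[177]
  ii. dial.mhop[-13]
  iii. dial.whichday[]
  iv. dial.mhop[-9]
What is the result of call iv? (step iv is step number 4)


Answer: 2057-04-08

Derivation:
Do: dial.roll[n=177]
See: 2059-02-08
Do: dial.mhop[n=-13]
See: 2058-01-08
Do: dial.whichday[]
See: Tuesday
Do: dial.mhop[n=-9]
See: 2057-04-08


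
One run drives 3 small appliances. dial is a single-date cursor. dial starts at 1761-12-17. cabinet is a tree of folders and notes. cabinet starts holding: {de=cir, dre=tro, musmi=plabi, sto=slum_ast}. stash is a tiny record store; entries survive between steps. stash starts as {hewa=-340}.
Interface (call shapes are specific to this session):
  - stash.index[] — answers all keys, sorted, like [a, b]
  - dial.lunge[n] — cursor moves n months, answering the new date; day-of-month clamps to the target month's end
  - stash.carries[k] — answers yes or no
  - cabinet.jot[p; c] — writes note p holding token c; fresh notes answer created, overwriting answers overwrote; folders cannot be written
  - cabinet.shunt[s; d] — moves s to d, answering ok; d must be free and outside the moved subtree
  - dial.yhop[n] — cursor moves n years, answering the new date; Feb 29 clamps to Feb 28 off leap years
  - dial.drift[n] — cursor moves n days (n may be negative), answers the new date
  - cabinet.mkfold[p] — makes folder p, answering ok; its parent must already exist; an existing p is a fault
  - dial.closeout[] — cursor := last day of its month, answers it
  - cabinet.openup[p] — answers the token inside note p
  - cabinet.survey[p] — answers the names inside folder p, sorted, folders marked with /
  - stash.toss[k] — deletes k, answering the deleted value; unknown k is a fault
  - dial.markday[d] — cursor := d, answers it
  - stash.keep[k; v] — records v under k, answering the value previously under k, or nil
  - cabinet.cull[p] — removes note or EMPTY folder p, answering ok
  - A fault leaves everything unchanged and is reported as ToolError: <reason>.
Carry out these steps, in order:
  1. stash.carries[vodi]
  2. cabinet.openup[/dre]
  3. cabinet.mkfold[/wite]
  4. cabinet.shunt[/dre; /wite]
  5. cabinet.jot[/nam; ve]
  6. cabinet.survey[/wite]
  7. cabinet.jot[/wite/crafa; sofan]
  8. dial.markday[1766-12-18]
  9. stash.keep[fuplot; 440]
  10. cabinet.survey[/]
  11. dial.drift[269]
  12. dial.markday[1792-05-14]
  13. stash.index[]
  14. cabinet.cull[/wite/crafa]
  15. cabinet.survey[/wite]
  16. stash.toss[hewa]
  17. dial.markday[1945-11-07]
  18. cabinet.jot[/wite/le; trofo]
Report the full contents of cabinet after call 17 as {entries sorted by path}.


Calling stash.carries(vodi), → no.
I try cabinet.openup(/dre), and see tro.
I invoke cabinet.mkfold(/wite), — result: ok.
Then cabinet.shunt(/dre, /wite): ToolError: exists.
I try cabinet.jot(/nam, ve), yielding created.
Now I run cabinet.survey(/wite), yielding [].
Invoking cabinet.jot(/wite/crafa, sofan), which returns created.
I try dial.markday(1766-12-18), and see 1766-12-18.
I use stash.keep(fuplot, 440), and get nil.
I use cabinet.survey(/), giving [de, dre, musmi, nam, sto, wite/].
Now I run dial.drift(269), and get 1767-09-13.
I call dial.markday(1792-05-14), and get 1792-05-14.
Using stash.index: [fuplot, hewa].
Using cabinet.cull(/wite/crafa), giving ok.
I call cabinet.survey(/wite), → [].
Now I run stash.toss(hewa), — result: -340.
Calling dial.markday(1945-11-07), and get 1945-11-07.
Calling cabinet.jot(/wite/le, trofo), and see created.

Answer: {de=cir, dre=tro, musmi=plabi, nam=ve, sto=slum_ast, wite/}


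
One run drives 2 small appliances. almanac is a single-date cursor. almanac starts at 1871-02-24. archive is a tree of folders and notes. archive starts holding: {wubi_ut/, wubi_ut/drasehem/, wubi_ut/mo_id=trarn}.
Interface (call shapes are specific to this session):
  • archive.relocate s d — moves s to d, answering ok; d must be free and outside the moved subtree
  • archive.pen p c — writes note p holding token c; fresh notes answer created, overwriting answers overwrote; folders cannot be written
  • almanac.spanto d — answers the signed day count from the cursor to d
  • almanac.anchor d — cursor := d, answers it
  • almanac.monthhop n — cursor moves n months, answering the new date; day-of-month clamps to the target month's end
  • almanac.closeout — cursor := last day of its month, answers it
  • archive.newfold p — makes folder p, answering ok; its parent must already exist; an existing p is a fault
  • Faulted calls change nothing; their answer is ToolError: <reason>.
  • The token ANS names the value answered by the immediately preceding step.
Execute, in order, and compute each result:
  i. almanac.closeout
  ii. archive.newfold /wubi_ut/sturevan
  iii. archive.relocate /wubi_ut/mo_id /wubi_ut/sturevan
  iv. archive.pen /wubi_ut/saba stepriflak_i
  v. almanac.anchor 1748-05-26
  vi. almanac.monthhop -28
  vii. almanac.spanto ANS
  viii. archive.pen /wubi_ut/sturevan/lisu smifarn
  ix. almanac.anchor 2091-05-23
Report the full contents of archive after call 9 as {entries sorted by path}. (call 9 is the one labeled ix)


>> almanac.closeout()
<< 1871-02-28
>> archive.newfold(p='/wubi_ut/sturevan')
<< ok
>> archive.relocate(s='/wubi_ut/mo_id', d='/wubi_ut/sturevan')
<< ToolError: exists
>> archive.pen(p='/wubi_ut/saba', c='stepriflak_i')
<< created
>> almanac.anchor(d='1748-05-26')
<< 1748-05-26
>> almanac.monthhop(n='-28')
<< 1746-01-26
>> almanac.spanto(d='ANS')
<< 0
>> archive.pen(p='/wubi_ut/sturevan/lisu', c='smifarn')
<< created
>> almanac.anchor(d='2091-05-23')
<< 2091-05-23

Answer: {wubi_ut/, wubi_ut/drasehem/, wubi_ut/mo_id=trarn, wubi_ut/saba=stepriflak_i, wubi_ut/sturevan/, wubi_ut/sturevan/lisu=smifarn}


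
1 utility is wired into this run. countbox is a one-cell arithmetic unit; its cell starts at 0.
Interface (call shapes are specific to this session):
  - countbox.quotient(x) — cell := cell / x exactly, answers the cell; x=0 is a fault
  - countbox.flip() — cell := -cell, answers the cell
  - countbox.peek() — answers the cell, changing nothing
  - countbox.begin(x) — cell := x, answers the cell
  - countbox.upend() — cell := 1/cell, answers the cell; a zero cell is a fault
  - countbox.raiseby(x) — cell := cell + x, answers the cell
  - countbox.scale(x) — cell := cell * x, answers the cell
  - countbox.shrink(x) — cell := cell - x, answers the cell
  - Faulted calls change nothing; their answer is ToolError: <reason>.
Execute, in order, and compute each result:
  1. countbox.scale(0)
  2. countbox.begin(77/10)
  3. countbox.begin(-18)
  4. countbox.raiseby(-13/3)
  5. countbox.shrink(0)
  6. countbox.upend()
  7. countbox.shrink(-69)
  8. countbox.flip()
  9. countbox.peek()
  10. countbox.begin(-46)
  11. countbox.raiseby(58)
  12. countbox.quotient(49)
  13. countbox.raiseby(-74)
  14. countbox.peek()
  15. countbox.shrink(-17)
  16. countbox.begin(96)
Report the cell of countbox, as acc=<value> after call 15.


Answer: acc=-2781/49

Derivation:
Do: countbox.scale[x='0']
See: 0
Do: countbox.begin[x='77/10']
See: 77/10
Do: countbox.begin[x='-18']
See: -18
Do: countbox.raiseby[x='-13/3']
See: -67/3
Do: countbox.shrink[x='0']
See: -67/3
Do: countbox.upend[]
See: -3/67
Do: countbox.shrink[x='-69']
See: 4620/67
Do: countbox.flip[]
See: -4620/67
Do: countbox.peek[]
See: -4620/67
Do: countbox.begin[x='-46']
See: -46
Do: countbox.raiseby[x='58']
See: 12
Do: countbox.quotient[x='49']
See: 12/49
Do: countbox.raiseby[x='-74']
See: -3614/49
Do: countbox.peek[]
See: -3614/49
Do: countbox.shrink[x='-17']
See: -2781/49
Do: countbox.begin[x='96']
See: 96


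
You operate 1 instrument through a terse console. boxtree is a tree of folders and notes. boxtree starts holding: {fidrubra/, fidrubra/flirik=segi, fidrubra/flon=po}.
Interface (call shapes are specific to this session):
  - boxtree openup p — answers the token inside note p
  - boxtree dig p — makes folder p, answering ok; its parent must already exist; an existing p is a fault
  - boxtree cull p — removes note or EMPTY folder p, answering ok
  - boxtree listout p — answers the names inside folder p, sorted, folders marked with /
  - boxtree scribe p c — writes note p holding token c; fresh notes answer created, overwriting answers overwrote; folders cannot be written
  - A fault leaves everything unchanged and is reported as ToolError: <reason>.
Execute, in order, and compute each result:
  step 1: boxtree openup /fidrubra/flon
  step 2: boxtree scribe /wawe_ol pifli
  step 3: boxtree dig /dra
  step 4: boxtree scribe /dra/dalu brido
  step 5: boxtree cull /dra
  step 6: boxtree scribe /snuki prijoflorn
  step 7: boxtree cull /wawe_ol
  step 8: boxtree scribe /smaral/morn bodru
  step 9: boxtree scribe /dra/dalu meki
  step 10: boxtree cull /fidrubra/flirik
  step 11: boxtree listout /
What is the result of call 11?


Answer: [dra/, fidrubra/, snuki]

Derivation:
-> boxtree openup(p='/fidrubra/flon')
<- po
-> boxtree scribe(p='/wawe_ol', c='pifli')
<- created
-> boxtree dig(p='/dra')
<- ok
-> boxtree scribe(p='/dra/dalu', c='brido')
<- created
-> boxtree cull(p='/dra')
<- ToolError: not empty
-> boxtree scribe(p='/snuki', c='prijoflorn')
<- created
-> boxtree cull(p='/wawe_ol')
<- ok
-> boxtree scribe(p='/smaral/morn', c='bodru')
<- ToolError: no parent
-> boxtree scribe(p='/dra/dalu', c='meki')
<- overwrote
-> boxtree cull(p='/fidrubra/flirik')
<- ok
-> boxtree listout(p='/')
<- [dra/, fidrubra/, snuki]


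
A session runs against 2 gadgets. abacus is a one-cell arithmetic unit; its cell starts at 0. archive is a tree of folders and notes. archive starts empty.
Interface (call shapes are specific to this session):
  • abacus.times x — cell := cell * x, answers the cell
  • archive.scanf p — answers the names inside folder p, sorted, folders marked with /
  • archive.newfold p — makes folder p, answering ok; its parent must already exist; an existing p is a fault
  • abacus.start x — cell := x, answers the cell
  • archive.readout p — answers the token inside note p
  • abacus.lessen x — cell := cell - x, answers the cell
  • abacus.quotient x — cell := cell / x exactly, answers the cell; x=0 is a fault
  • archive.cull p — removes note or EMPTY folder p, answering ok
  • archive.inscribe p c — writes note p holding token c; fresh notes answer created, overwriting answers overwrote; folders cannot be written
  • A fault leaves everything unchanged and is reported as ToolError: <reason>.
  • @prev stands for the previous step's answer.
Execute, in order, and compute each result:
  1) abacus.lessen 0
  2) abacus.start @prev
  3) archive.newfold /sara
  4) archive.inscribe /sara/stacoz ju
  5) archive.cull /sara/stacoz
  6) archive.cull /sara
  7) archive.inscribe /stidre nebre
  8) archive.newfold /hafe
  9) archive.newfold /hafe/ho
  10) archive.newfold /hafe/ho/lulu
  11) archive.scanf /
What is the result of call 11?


// lessen(x: 0) == 0
// start(x: @prev) == 0
// newfold(p: /sara) == ok
// inscribe(p: /sara/stacoz, c: ju) == created
// cull(p: /sara/stacoz) == ok
// cull(p: /sara) == ok
// inscribe(p: /stidre, c: nebre) == created
// newfold(p: /hafe) == ok
// newfold(p: /hafe/ho) == ok
// newfold(p: /hafe/ho/lulu) == ok
// scanf(p: /) == [hafe/, stidre]

Answer: [hafe/, stidre]


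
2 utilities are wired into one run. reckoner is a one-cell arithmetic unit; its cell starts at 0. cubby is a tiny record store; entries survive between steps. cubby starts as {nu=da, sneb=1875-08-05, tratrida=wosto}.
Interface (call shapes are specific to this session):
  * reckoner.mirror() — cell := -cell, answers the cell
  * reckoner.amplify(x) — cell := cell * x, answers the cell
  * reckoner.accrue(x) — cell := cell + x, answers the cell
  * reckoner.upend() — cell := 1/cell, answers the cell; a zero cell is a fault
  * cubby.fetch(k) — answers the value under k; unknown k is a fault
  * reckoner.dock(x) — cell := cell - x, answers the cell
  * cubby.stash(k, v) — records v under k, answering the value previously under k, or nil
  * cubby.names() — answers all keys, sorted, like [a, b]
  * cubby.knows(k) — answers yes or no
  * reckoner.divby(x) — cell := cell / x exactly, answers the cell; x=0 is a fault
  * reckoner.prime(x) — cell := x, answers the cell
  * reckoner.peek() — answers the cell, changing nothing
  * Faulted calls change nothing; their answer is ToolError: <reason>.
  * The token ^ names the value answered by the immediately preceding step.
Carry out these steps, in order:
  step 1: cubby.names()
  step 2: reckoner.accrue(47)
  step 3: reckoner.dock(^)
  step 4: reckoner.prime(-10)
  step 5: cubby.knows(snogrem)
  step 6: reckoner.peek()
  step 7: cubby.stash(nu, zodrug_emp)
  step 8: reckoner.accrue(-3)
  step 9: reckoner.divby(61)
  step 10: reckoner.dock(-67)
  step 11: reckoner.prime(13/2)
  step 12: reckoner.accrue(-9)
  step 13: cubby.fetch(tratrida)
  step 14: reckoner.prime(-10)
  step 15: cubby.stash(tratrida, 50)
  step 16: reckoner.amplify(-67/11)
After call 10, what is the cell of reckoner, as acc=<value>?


~$ names
:: [nu, sneb, tratrida]
~$ accrue x→47
:: 47
~$ dock x→^
:: 0
~$ prime x→-10
:: -10
~$ knows k→snogrem
:: no
~$ peek
:: -10
~$ stash k→nu v→zodrug_emp
:: da
~$ accrue x→-3
:: -13
~$ divby x→61
:: -13/61
~$ dock x→-67
:: 4074/61
~$ prime x→13/2
:: 13/2
~$ accrue x→-9
:: -5/2
~$ fetch k→tratrida
:: wosto
~$ prime x→-10
:: -10
~$ stash k→tratrida v→50
:: wosto
~$ amplify x→-67/11
:: 670/11

Answer: acc=4074/61


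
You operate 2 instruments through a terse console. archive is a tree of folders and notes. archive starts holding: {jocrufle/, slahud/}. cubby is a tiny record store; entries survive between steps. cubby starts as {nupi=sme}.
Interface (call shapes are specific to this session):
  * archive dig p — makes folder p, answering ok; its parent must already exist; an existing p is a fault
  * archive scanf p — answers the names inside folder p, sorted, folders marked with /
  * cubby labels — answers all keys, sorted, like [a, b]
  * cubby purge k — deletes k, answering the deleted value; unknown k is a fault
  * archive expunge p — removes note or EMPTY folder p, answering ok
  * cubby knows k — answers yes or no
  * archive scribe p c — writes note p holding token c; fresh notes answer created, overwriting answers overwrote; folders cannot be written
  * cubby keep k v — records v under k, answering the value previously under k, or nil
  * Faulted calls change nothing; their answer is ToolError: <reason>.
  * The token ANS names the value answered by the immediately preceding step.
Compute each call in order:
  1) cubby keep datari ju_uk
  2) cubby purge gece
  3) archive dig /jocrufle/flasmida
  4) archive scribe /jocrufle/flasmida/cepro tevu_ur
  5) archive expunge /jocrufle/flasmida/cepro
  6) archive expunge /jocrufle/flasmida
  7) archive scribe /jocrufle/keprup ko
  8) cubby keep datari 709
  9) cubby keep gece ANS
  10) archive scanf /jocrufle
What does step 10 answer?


Answer: [keprup]

Derivation:
·→ cubby keep(k=datari, v=ju_uk)
·← nil
·→ cubby purge(k=gece)
·← ToolError: no such key gece
·→ archive dig(p=/jocrufle/flasmida)
·← ok
·→ archive scribe(p=/jocrufle/flasmida/cepro, c=tevu_ur)
·← created
·→ archive expunge(p=/jocrufle/flasmida/cepro)
·← ok
·→ archive expunge(p=/jocrufle/flasmida)
·← ok
·→ archive scribe(p=/jocrufle/keprup, c=ko)
·← created
·→ cubby keep(k=datari, v=709)
·← ju_uk
·→ cubby keep(k=gece, v=ANS)
·← nil
·→ archive scanf(p=/jocrufle)
·← [keprup]


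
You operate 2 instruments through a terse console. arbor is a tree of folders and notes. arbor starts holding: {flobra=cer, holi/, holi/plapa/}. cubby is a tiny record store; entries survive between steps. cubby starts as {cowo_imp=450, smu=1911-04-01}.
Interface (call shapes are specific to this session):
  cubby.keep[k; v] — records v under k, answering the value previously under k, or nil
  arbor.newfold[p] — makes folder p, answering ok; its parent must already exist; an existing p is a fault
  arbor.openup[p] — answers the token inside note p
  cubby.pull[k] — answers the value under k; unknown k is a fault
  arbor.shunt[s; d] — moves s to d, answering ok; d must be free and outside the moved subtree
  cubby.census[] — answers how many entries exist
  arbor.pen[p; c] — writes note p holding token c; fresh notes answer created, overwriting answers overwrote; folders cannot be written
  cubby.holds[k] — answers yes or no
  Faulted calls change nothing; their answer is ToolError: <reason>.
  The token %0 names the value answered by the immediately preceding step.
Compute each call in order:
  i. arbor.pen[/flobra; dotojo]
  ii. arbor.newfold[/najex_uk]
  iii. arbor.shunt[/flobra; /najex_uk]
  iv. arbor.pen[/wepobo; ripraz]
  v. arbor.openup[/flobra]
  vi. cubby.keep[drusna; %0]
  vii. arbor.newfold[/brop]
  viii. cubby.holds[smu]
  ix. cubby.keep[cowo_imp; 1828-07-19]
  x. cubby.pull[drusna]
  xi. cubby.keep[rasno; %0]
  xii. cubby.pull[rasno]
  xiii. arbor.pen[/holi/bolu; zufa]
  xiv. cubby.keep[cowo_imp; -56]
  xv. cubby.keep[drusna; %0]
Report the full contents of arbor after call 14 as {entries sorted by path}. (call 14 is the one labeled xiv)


Act: arbor.pen[/flobra; dotojo]
Obs: overwrote
Act: arbor.newfold[/najex_uk]
Obs: ok
Act: arbor.shunt[/flobra; /najex_uk]
Obs: ToolError: exists
Act: arbor.pen[/wepobo; ripraz]
Obs: created
Act: arbor.openup[/flobra]
Obs: dotojo
Act: cubby.keep[drusna; %0]
Obs: nil
Act: arbor.newfold[/brop]
Obs: ok
Act: cubby.holds[smu]
Obs: yes
Act: cubby.keep[cowo_imp; 1828-07-19]
Obs: 450
Act: cubby.pull[drusna]
Obs: dotojo
Act: cubby.keep[rasno; %0]
Obs: nil
Act: cubby.pull[rasno]
Obs: dotojo
Act: arbor.pen[/holi/bolu; zufa]
Obs: created
Act: cubby.keep[cowo_imp; -56]
Obs: 1828-07-19
Act: cubby.keep[drusna; %0]
Obs: dotojo

Answer: {brop/, flobra=dotojo, holi/, holi/bolu=zufa, holi/plapa/, najex_uk/, wepobo=ripraz}


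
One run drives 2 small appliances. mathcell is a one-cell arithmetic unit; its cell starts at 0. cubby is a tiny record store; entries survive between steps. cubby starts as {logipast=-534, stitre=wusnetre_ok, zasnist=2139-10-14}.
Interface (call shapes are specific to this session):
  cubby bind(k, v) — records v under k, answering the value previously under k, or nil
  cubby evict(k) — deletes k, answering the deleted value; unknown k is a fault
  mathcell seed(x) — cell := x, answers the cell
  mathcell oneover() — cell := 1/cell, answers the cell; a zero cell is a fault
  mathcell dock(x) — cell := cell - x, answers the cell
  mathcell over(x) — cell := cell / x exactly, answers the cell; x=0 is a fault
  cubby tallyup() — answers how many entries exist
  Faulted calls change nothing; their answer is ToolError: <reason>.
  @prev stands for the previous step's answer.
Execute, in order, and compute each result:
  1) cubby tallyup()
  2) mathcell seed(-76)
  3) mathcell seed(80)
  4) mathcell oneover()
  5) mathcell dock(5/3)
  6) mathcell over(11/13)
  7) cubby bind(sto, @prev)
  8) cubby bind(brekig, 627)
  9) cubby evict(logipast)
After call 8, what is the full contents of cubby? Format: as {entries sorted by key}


Answer: {brekig=627, logipast=-534, stitre=wusnetre_ok, sto=-5161/2640, zasnist=2139-10-14}

Derivation:
-> cubby tallyup()
<- 3
-> mathcell seed(-76)
<- -76
-> mathcell seed(80)
<- 80
-> mathcell oneover()
<- 1/80
-> mathcell dock(5/3)
<- -397/240
-> mathcell over(11/13)
<- -5161/2640
-> cubby bind(sto, @prev)
<- nil
-> cubby bind(brekig, 627)
<- nil
-> cubby evict(logipast)
<- -534


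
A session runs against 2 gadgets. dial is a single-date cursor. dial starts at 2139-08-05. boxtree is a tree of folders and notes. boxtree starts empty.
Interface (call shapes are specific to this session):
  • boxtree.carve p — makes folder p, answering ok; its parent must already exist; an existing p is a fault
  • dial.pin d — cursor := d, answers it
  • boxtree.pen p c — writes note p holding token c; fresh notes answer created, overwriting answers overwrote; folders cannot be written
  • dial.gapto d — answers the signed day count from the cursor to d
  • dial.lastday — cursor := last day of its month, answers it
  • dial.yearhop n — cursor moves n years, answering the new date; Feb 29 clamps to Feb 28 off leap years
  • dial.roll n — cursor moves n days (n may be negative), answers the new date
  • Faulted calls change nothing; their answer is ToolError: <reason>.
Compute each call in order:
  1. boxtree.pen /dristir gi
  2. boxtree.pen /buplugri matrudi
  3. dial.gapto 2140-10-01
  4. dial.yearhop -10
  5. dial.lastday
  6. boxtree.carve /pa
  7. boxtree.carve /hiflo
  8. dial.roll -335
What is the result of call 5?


Answer: 2129-08-31

Derivation:
// 1. boxtree.pen(p='/dristir', c='gi') ~> created
// 2. boxtree.pen(p='/buplugri', c='matrudi') ~> created
// 3. dial.gapto(d='2140-10-01') ~> 423
// 4. dial.yearhop(n='-10') ~> 2129-08-05
// 5. dial.lastday() ~> 2129-08-31
// 6. boxtree.carve(p='/pa') ~> ok
// 7. boxtree.carve(p='/hiflo') ~> ok
// 8. dial.roll(n='-335') ~> 2128-09-30


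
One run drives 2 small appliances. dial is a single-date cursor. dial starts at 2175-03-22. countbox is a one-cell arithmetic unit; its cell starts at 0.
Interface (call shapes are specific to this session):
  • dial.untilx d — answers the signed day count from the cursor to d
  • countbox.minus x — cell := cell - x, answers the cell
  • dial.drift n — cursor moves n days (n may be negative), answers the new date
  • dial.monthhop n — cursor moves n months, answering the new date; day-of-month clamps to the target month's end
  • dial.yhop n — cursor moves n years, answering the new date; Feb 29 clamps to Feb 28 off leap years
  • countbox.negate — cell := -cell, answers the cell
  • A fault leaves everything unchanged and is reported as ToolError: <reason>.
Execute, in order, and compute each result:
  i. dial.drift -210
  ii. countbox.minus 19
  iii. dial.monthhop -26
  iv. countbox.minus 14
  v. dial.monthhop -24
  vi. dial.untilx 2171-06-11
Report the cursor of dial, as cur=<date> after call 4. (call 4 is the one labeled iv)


Answer: cur=2172-06-24

Derivation:
Step: dial.drift[n='-210']
Result: 2174-08-24
Step: countbox.minus[x='19']
Result: -19
Step: dial.monthhop[n='-26']
Result: 2172-06-24
Step: countbox.minus[x='14']
Result: -33
Step: dial.monthhop[n='-24']
Result: 2170-06-24
Step: dial.untilx[d='2171-06-11']
Result: 352


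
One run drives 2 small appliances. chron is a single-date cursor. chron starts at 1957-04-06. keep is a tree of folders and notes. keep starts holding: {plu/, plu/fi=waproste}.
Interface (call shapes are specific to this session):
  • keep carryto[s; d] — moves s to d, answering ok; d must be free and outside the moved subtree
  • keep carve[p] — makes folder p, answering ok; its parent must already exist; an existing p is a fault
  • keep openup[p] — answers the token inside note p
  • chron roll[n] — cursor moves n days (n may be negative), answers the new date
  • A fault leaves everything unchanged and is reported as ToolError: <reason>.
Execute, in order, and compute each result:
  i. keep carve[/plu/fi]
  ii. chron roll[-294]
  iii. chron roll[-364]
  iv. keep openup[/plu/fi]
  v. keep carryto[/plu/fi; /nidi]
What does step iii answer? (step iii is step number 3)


Answer: 1955-06-18

Derivation:
~$ keep carve p=/plu/fi
:: ToolError: exists
~$ chron roll n=-294
:: 1956-06-16
~$ chron roll n=-364
:: 1955-06-18
~$ keep openup p=/plu/fi
:: waproste
~$ keep carryto s=/plu/fi d=/nidi
:: ok


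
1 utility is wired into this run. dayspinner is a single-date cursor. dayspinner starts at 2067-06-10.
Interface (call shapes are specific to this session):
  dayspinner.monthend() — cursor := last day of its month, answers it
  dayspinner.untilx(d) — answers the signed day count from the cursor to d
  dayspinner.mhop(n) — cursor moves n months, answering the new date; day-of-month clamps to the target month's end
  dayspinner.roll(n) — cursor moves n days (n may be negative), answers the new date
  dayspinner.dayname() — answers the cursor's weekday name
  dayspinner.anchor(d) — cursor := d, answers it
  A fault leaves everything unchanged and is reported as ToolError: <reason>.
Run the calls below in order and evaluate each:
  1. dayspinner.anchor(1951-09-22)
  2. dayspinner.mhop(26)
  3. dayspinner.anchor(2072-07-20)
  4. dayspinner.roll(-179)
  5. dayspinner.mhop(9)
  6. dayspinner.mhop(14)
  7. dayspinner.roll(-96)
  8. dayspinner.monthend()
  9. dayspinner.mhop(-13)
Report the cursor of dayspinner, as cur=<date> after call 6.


Answer: cur=2073-12-23

Derivation:
$ dayspinner.anchor d: 1951-09-22
  1951-09-22
$ dayspinner.mhop n: 26
  1953-11-22
$ dayspinner.anchor d: 2072-07-20
  2072-07-20
$ dayspinner.roll n: -179
  2072-01-23
$ dayspinner.mhop n: 9
  2072-10-23
$ dayspinner.mhop n: 14
  2073-12-23
$ dayspinner.roll n: -96
  2073-09-18
$ dayspinner.monthend
  2073-09-30
$ dayspinner.mhop n: -13
  2072-08-30


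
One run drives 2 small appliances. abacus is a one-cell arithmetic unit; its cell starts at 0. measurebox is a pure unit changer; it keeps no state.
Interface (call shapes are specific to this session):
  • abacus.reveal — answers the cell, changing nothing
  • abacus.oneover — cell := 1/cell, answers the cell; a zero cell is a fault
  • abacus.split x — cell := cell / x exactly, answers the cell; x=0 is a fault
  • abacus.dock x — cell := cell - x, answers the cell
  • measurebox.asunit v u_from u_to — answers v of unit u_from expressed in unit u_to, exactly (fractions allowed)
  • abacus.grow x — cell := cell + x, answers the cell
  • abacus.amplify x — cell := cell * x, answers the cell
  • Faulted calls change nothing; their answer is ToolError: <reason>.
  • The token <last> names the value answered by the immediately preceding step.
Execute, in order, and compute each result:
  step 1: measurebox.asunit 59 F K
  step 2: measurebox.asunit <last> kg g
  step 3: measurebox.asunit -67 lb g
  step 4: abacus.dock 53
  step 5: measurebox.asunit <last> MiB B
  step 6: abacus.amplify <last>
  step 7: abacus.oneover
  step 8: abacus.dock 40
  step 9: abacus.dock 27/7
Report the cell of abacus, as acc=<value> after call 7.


Answer: acc=1/2945449984

Derivation:
Next I call asunit with 59, F, K, → 5763/20.
Using asunit with <last>, kg, g, — result: 288150.
Then asunit with -67, lb, g: -3039068879/100000.
I use dock with 53, which returns -53.
I run asunit with <last>, MiB, B, giving -55574528.
I run amplify with <last>, and observe 2945449984.
Then oneover, and get 1/2945449984.
Invoking dock with 40: -117817999359/2945449984.
I run dock with 27/7, and get -904253145081/20618149888.
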